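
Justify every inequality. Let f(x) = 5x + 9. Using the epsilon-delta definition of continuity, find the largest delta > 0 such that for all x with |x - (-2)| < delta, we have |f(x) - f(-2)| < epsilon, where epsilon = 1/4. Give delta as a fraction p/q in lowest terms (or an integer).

We compute f(-2) = 5*(-2) + 9 = -1.
|f(x) - f(-2)| = |5x + 9 - (-1)| = |5(x - (-2))| = 5|x - (-2)|.
We need 5|x - (-2)| < 1/4, i.e. |x - (-2)| < 1/4 / 5 = 1/20.
So any delta <= 1/20 works. Conversely, if delta > 1/20, then x = -2 + 1/20 satisfies |x - (-2)| = 1/20 < delta but |f(x) - f(-2)| = 5 * 1/20 = 1/4, which is not < 1/4; so no larger delta works.
Hence the largest such delta is 1/20.

1/20


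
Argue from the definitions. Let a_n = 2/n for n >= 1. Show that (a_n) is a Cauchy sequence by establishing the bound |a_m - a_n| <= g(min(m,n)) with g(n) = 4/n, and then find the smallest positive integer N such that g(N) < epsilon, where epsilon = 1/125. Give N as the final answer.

For any m, n >= 1, by the triangle inequality:
|a_m - a_n| = |2/m - 2/n| <= 2*1/m + 2*1/n <= 4/min(m,n).
So g(n) = 4/n bounds the Cauchy difference. Since g(n) -> 0, (a_n) is Cauchy.
Now solve g(N) < 1/125: 4/N < 1/125 <=> N > 4 / (1/125) = 500.
The smallest integer strictly greater than 500 is N = 501.
Check: g(501) = 4/501 = 4/501 < 1/125; g(500) = 1/125 >= 1/125. So N = 501.

501


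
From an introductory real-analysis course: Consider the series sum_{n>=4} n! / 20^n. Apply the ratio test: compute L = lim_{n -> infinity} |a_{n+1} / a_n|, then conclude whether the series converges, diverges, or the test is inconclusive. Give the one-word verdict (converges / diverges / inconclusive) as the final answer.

Let a_n denote the general term. Form the ratio a_{n+1}/a_n and simplify:
a_{n+1}/a_n = n/20 + 1/20
Take the limit as n -> infinity: L = infinity.
Since L = infinity > 1 (or L = infinity), the ratio test implies the series diverges.

diverges


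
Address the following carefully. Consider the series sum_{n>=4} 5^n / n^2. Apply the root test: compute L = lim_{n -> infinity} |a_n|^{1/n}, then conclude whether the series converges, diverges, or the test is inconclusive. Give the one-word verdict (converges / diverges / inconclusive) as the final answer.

Let a_n denote the general term. Form |a_n|^(1/n) and simplify:
|a_n|^(1/n) = 5/n^(2/n)
Take the limit as n -> infinity: L = 5.
Since L = 5 > 1, the root test implies divergence.

diverges


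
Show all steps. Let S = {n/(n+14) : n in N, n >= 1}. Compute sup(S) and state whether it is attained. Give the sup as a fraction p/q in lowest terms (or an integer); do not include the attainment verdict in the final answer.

Analysis:
- Values: 1/15, 1/8, 3/17, 2/9, ... strictly increasing.
- Minimum is 1/15 (n=1); inf = 1/15 (attained).
- n/(n+14) = 1 - 14/(n+14) -> 1 from below as n -> infinity, and never equals 1.
- So sup = 1 (not attained).
Conclusion: sup(S) = 1, not attained in S.

1


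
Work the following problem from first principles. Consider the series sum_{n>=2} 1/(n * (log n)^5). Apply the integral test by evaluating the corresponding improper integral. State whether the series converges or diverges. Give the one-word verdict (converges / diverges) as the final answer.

Let f(x) = 1/(x*log(x)^5). Then f is positive, continuous, and decreasing on [2, infinity), so the integral test applies.
Compute the improper integral int_{2}^infinity f(x) dx:
  antiderivative F(x) = -1/(4*log(x)^4).
  F(x) -> 0 as x -> infinity.  int = 0 - F(2) = 1/(4*log(2)^4) < infinity. By the integral test, the series converges.

converges


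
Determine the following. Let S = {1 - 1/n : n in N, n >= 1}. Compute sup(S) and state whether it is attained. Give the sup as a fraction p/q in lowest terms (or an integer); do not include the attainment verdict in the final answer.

Analysis:
- Values: 0, 1/2, 2/3, 3/4, ... strictly increasing.
- Minimum is 0 (n=1); inf = 0 (attained).
- 1 - 1/n -> 1 from below; sup = 1, not attained.
Conclusion: sup(S) = 1, not attained in S.

1


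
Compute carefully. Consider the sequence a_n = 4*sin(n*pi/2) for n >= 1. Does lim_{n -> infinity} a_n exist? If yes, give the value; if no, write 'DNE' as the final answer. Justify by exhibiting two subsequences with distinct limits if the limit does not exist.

Examine the behaviour of a_n along subsequences.
a_{4k+1} = 4*sin(pi/2 + 2k*pi) = 4 -> 4. a_{4k+3} = 4*sin(3pi/2 + 2k*pi) = -4 -> -4.
Since these two subsequential limits are 4 and -4, distinct, the full sequence cannot converge (a convergent sequence has all subsequences tending to the same limit). So lim a_n does not exist.

DNE


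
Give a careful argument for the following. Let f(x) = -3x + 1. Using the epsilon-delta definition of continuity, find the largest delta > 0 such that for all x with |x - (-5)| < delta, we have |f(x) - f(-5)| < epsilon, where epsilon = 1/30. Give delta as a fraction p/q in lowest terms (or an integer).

We compute f(-5) = -3*(-5) + 1 = 16.
|f(x) - f(-5)| = |-3x + 1 - (16)| = |-3(x - (-5))| = 3|x - (-5)|.
We need 3|x - (-5)| < 1/30, i.e. |x - (-5)| < 1/30 / 3 = 1/90.
So any delta <= 1/90 works. Conversely, if delta > 1/90, then x = -5 + 1/90 satisfies |x - (-5)| = 1/90 < delta but |f(x) - f(-5)| = 3 * 1/90 = 1/30, which is not < 1/30; so no larger delta works.
Hence the largest such delta is 1/90.

1/90


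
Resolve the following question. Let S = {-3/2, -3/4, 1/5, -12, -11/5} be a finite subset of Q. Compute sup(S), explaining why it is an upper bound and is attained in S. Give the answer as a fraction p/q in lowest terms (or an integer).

S is finite, so sup(S) = max(S).
Sorted decreasing:
1/5, -3/4, -3/2, -11/5, -12
The extremum is 1/5.
For every x in S, x <= 1/5. And 1/5 is in S, so it is attained.
Therefore sup(S) = 1/5.

1/5


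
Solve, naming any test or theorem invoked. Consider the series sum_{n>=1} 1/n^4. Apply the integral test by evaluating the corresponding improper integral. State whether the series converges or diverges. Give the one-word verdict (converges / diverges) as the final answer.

Let f(x) = x^(-4). Then f is positive, continuous, and decreasing on [1, infinity), so the integral test applies.
Compute the improper integral int_{1}^infinity f(x) dx:
  antiderivative F(x) = -1/(3*x^3).
  As x -> infinity, F(x) -> 0 (since p = 4 > 1).
  So int = F(infinity) - F(1) = 0 - (-1/3) = 1/3.
  Finite, so by the integral test, the series converges.

converges


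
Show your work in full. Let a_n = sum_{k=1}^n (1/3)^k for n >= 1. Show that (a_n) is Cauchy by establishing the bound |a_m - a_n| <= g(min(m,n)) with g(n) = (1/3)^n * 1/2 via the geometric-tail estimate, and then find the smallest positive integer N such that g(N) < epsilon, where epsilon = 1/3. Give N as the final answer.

For m > n >= 1: |a_m - a_n| = sum_{k=n+1}^m (1/3)^k < sum_{k=n+1}^infinity (1/3)^k = (1/3)^(n+1) / (1 - 1/3) = (1/3)^n * (1/3) * (3/2) = (1/3)^n * 1/2.
So g(n) = (1/3)^n / 2. Since g(n) -> 0, (a_n) is Cauchy.
Now solve g(N) < 1/3: (1/3)^N / 2 < 1/3 <=> 3^N > 1 / (2 * 1/3) = 3/2.
Check powers of 3: 3^0 = 1 <= 3/2, 3^1 = 3 > 3/2.
So the smallest such N is 1. Check: g(1) = 1/(2 * 3) = 1/6 < 1/3.

1


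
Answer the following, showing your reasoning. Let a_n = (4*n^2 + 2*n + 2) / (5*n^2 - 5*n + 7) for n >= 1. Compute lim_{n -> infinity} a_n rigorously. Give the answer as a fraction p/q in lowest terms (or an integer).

Divide numerator and denominator by n^2, the highest power:
numerator / n^2 = 4 + 2/n + 2/n^2
denominator / n^2 = 5 - 5/n + 7/n^2
As n -> infinity, all terms of the form c/n^k (k >= 1) tend to 0.
So numerator / n^2 -> 4 and denominator / n^2 -> 5.
Therefore lim a_n = 4/5.

4/5


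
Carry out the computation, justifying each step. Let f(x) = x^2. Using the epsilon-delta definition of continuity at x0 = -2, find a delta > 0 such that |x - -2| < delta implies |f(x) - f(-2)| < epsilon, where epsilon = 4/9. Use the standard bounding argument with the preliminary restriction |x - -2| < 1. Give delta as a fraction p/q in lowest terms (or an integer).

Factor: |x^2 - (-2)^2| = |x - -2| * |x + -2|.
Impose |x - -2| < 1 first. Then |x + -2| = |(x - -2) + 2*(-2)| <= |x - -2| + 2*|-2| < 1 + 4 = 5.
So |x^2 - (-2)^2| < delta * 5.
We need delta * 5 <= 4/9, i.e. delta <= 4/9/5 = 4/45.
Since 4/45 < 1, this is tighter than 1; take delta = 4/45.
So delta = 4/45 works.

4/45


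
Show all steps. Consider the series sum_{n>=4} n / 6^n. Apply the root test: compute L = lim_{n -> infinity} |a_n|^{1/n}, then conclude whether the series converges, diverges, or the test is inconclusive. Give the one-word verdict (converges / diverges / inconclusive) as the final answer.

Let a_n denote the general term. Form |a_n|^(1/n) and simplify:
|a_n|^(1/n) = n^(1/n)/6
Take the limit as n -> infinity: L = 1/6.
Since L = 1/6 < 1, the root test implies convergence.

converges


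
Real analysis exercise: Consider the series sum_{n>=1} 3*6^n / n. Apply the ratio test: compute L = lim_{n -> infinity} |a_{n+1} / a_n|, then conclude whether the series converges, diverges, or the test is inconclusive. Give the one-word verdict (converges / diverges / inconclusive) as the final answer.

Let a_n denote the general term. Form the ratio a_{n+1}/a_n and simplify:
a_{n+1}/a_n = 6*n/(n + 1)
Take the limit as n -> infinity: L = 6.
Since L = 6 > 1 (or L = infinity), the ratio test implies the series diverges.

diverges


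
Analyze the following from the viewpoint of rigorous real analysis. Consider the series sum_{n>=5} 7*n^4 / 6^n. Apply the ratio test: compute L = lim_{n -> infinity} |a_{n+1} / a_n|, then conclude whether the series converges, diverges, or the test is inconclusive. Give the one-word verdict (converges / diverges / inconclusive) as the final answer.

Let a_n denote the general term. Form the ratio a_{n+1}/a_n and simplify:
a_{n+1}/a_n = (n + 1)^4/(6*n^4)
Take the limit as n -> infinity: L = 1/6.
Since L = 1/6 < 1, the ratio test implies the series converges.

converges


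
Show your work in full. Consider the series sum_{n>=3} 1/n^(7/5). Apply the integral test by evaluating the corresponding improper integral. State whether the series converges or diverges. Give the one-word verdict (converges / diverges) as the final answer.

Let f(x) = x^(-7/5). Then f is positive, continuous, and decreasing on [3, infinity), so the integral test applies.
Compute the improper integral int_{3}^infinity f(x) dx:
  antiderivative F(x) = -5/(2*x^(2/5)).
  As x -> infinity, F(x) -> 0 (since p = 7/5 > 1).
  So int = F(infinity) - F(3) = 0 - (-5*3^(3/5)/6) = 5*3^(3/5)/6.
  Finite, so by the integral test, the series converges.

converges


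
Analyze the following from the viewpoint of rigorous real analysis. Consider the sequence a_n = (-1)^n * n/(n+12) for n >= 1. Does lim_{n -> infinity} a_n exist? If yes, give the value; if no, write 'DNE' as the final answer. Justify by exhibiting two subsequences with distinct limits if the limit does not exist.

Examine the behaviour of a_n along subsequences.
a_{2k} = 2k/(2k+12) -> 1. a_{2k+1} = -(2k+1)/(2k+13) -> -1.
Since these two subsequential limits are 1 and -1, distinct, the full sequence cannot converge (a convergent sequence has all subsequences tending to the same limit). So lim a_n does not exist.

DNE


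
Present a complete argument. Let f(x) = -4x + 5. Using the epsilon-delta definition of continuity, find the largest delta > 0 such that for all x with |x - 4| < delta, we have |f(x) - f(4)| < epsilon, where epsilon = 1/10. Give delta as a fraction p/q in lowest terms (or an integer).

We compute f(4) = -4*(4) + 5 = -11.
|f(x) - f(4)| = |-4x + 5 - (-11)| = |-4(x - 4)| = 4|x - 4|.
We need 4|x - 4| < 1/10, i.e. |x - 4| < 1/10 / 4 = 1/40.
So any delta <= 1/40 works. Conversely, if delta > 1/40, then x = 4 + 1/40 satisfies |x - 4| = 1/40 < delta but |f(x) - f(4)| = 4 * 1/40 = 1/10, which is not < 1/10; so no larger delta works.
Hence the largest such delta is 1/40.

1/40


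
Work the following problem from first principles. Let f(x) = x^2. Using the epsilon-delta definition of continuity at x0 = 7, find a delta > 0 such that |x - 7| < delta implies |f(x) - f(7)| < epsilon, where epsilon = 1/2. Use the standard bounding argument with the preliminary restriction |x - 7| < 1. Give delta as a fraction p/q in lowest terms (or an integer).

Factor: |x^2 - (7)^2| = |x - 7| * |x + 7|.
Impose |x - 7| < 1 first. Then |x + 7| = |(x - 7) + 2*(7)| <= |x - 7| + 2*|7| < 1 + 14 = 15.
So |x^2 - (7)^2| < delta * 15.
We need delta * 15 <= 1/2, i.e. delta <= 1/2/15 = 1/30.
Since 1/30 < 1, this is tighter than 1; take delta = 1/30.
So delta = 1/30 works.

1/30


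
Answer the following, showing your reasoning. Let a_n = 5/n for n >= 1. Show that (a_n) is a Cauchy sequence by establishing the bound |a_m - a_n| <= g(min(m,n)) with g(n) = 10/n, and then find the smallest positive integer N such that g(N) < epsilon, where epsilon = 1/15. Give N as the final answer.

For any m, n >= 1, by the triangle inequality:
|a_m - a_n| = |5/m - 5/n| <= 5*1/m + 5*1/n <= 10/min(m,n).
So g(n) = 10/n bounds the Cauchy difference. Since g(n) -> 0, (a_n) is Cauchy.
Now solve g(N) < 1/15: 10/N < 1/15 <=> N > 10 / (1/15) = 150.
The smallest integer strictly greater than 150 is N = 151.
Check: g(151) = 10/151 = 10/151 < 1/15; g(150) = 1/15 >= 1/15. So N = 151.

151


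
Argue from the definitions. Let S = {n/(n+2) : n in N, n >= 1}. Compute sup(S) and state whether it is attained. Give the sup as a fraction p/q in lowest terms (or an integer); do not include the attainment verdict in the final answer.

Analysis:
- Values: 1/3, 1/2, 3/5, 2/3, ... strictly increasing.
- Minimum is 1/3 (n=1); inf = 1/3 (attained).
- n/(n+2) = 1 - 2/(n+2) -> 1 from below as n -> infinity, and never equals 1.
- So sup = 1 (not attained).
Conclusion: sup(S) = 1, not attained in S.

1


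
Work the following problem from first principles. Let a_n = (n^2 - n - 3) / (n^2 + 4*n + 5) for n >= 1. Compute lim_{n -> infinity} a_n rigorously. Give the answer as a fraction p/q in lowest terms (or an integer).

Divide numerator and denominator by n^2, the highest power:
numerator / n^2 = 1 - 1/n - 3/n^2
denominator / n^2 = 1 + 4/n + 5/n^2
As n -> infinity, all terms of the form c/n^k (k >= 1) tend to 0.
So numerator / n^2 -> 1 and denominator / n^2 -> 1.
Therefore lim a_n = 1.

1


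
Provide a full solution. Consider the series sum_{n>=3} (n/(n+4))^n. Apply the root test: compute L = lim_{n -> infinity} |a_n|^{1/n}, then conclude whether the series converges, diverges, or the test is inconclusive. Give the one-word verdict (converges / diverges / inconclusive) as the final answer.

Let a_n denote the general term. Form |a_n|^(1/n) and simplify:
|a_n|^(1/n) = n/(n + 4)
Take the limit as n -> infinity: L = 1.
Since L = 1, the root test is inconclusive. (In fact a_n = (n/(n+4))^n -> e^(-4) != 0, so the nth-term test shows divergence; but the root test itself gives no conclusion.)

inconclusive


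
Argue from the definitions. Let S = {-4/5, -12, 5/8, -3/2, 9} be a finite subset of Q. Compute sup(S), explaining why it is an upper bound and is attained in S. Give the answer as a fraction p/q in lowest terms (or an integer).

S is finite, so sup(S) = max(S).
Sorted decreasing:
9, 5/8, -4/5, -3/2, -12
The extremum is 9.
For every x in S, x <= 9. And 9 is in S, so it is attained.
Therefore sup(S) = 9.

9


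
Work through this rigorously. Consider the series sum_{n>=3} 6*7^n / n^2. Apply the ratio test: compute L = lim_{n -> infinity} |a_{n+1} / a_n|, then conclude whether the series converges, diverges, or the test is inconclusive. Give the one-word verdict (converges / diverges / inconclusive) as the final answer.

Let a_n denote the general term. Form the ratio a_{n+1}/a_n and simplify:
a_{n+1}/a_n = 7*n^2/(n + 1)^2
Take the limit as n -> infinity: L = 7.
Since L = 7 > 1 (or L = infinity), the ratio test implies the series diverges.

diverges


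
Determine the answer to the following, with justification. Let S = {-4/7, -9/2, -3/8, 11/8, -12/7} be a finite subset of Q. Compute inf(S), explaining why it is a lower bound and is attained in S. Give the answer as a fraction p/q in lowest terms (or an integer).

S is finite, so inf(S) = min(S).
Sorted increasing:
-9/2, -12/7, -4/7, -3/8, 11/8
The extremum is -9/2.
For every x in S, x >= -9/2. And -9/2 is in S, so it is attained.
Therefore inf(S) = -9/2.

-9/2


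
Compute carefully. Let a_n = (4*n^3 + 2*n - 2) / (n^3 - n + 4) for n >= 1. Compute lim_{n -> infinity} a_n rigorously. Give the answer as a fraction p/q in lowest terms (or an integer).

Divide numerator and denominator by n^3, the highest power:
numerator / n^3 = 4 + 2/n^2 - 2/n^3
denominator / n^3 = 1 - 1/n^2 + 4/n^3
As n -> infinity, all terms of the form c/n^k (k >= 1) tend to 0.
So numerator / n^3 -> 4 and denominator / n^3 -> 1.
Therefore lim a_n = 4.

4


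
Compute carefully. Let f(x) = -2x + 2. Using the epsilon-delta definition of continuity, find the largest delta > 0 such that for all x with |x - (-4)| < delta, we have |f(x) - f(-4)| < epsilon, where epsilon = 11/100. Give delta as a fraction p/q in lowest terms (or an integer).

We compute f(-4) = -2*(-4) + 2 = 10.
|f(x) - f(-4)| = |-2x + 2 - (10)| = |-2(x - (-4))| = 2|x - (-4)|.
We need 2|x - (-4)| < 11/100, i.e. |x - (-4)| < 11/100 / 2 = 11/200.
So any delta <= 11/200 works. Conversely, if delta > 11/200, then x = -4 + 11/200 satisfies |x - (-4)| = 11/200 < delta but |f(x) - f(-4)| = 2 * 11/200 = 11/100, which is not < 11/100; so no larger delta works.
Hence the largest such delta is 11/200.

11/200


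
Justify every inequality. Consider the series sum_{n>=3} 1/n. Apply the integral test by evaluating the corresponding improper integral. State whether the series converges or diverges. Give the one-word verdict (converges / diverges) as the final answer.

Let f(x) = 1/x. Then f is positive, continuous, and decreasing on [3, infinity), so the integral test applies.
Compute the improper integral int_{3}^infinity f(x) dx:
  antiderivative F(x) = log(x).
  As x -> infinity, log(x) -> infinity.
  So int = infinity - log(3) = infinity. By the integral test, the series diverges.

diverges


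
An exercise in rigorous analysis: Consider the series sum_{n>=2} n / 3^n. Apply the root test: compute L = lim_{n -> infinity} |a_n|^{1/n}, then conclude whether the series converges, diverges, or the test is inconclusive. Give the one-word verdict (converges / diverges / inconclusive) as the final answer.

Let a_n denote the general term. Form |a_n|^(1/n) and simplify:
|a_n|^(1/n) = n^(1/n)/3
Take the limit as n -> infinity: L = 1/3.
Since L = 1/3 < 1, the root test implies convergence.

converges


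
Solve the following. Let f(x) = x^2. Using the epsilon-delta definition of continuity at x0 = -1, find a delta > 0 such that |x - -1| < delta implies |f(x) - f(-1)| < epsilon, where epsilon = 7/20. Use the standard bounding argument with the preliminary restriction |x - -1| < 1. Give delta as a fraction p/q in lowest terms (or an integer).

Factor: |x^2 - (-1)^2| = |x - -1| * |x + -1|.
Impose |x - -1| < 1 first. Then |x + -1| = |(x - -1) + 2*(-1)| <= |x - -1| + 2*|-1| < 1 + 2 = 3.
So |x^2 - (-1)^2| < delta * 3.
We need delta * 3 <= 7/20, i.e. delta <= 7/20/3 = 7/60.
Since 7/60 < 1, this is tighter than 1; take delta = 7/60.
So delta = 7/60 works.

7/60


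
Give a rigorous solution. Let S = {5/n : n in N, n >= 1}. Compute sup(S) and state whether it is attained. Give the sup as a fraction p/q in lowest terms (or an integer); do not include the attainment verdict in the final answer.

Analysis:
- Values: 5, 5/2, 5/3, 5/4, ... strictly decreasing.
- The maximum is 5 (n=1); sup = 5 (attained).
- The set is bounded below by 0; 5/n -> 0 so 0 is the greatest lower bound.
- 0 is not in the set, so inf = 0 is not attained.
Conclusion: sup(S) = 5, attained in S.

5


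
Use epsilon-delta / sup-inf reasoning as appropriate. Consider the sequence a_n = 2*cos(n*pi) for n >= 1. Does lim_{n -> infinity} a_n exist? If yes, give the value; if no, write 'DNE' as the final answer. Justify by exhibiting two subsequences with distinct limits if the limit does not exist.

Examine the behaviour of a_n along subsequences.
cos(n*pi) = (-1)^n, so a_n = 2*(-1)^n. a_{2k} = 2 -> 2. a_{2k+1} = -2 -> -2.
Since these two subsequential limits are 2 and -2, distinct, the full sequence cannot converge (a convergent sequence has all subsequences tending to the same limit). So lim a_n does not exist.

DNE


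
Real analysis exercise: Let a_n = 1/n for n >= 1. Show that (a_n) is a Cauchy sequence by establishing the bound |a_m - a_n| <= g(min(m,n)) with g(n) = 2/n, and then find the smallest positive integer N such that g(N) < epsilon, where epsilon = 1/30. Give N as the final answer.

For any m, n >= 1, by the triangle inequality:
|a_m - a_n| = |1/m - 1/n| <= 1/m + 1/n <= 2/min(m,n).
So g(n) = 2/n bounds the Cauchy difference. Since g(n) -> 0, (a_n) is Cauchy.
Now solve g(N) < 1/30: 2/N < 1/30 <=> N > 2 / (1/30) = 60.
The smallest integer strictly greater than 60 is N = 61.
Check: g(61) = 2/61 = 2/61 < 1/30; g(60) = 1/30 >= 1/30. So N = 61.

61


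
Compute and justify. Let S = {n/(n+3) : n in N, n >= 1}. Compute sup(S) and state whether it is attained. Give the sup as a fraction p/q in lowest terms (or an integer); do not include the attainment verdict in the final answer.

Analysis:
- Values: 1/4, 2/5, 1/2, 4/7, ... strictly increasing.
- Minimum is 1/4 (n=1); inf = 1/4 (attained).
- n/(n+3) = 1 - 3/(n+3) -> 1 from below as n -> infinity, and never equals 1.
- So sup = 1 (not attained).
Conclusion: sup(S) = 1, not attained in S.

1


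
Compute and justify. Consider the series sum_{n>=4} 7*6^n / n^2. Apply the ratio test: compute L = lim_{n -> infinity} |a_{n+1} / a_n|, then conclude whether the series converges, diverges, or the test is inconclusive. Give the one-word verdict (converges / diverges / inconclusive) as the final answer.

Let a_n denote the general term. Form the ratio a_{n+1}/a_n and simplify:
a_{n+1}/a_n = 6*n^2/(n + 1)^2
Take the limit as n -> infinity: L = 6.
Since L = 6 > 1 (or L = infinity), the ratio test implies the series diverges.

diverges


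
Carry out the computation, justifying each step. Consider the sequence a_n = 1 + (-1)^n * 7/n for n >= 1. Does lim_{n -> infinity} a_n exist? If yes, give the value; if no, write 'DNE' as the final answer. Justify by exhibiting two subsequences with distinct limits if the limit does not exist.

Examine the behaviour of a_n along subsequences.
Even-n subsequence a_{2k} = 1 + 7/(2k) -> 1. Odd-n subsequence a_{2k+1} = 1 - 7/(2k+1) -> 1. Both tend to 1, which suggests the limit is 1; verify directly.
|a_n - 1| = |(-1)^n * 7/n| = 7/n for every n >= 1.
Given epsilon > 0, choose a positive integer N > 7/epsilon. Then for all n >= N, |a_n - 1| = 7/n <= 7/N < epsilon.
So by the definition of the limit, lim a_n exists and equals 1.

1


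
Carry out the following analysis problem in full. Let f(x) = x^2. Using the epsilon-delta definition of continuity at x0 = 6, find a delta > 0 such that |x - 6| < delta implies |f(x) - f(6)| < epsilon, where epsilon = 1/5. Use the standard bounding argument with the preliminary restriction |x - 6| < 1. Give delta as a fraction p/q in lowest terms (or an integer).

Factor: |x^2 - (6)^2| = |x - 6| * |x + 6|.
Impose |x - 6| < 1 first. Then |x + 6| = |(x - 6) + 2*(6)| <= |x - 6| + 2*|6| < 1 + 12 = 13.
So |x^2 - (6)^2| < delta * 13.
We need delta * 13 <= 1/5, i.e. delta <= 1/5/13 = 1/65.
Since 1/65 < 1, this is tighter than 1; take delta = 1/65.
So delta = 1/65 works.

1/65


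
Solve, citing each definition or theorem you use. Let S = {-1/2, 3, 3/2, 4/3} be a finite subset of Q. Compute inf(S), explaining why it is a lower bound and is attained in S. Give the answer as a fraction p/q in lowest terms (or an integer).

S is finite, so inf(S) = min(S).
Sorted increasing:
-1/2, 4/3, 3/2, 3
The extremum is -1/2.
For every x in S, x >= -1/2. And -1/2 is in S, so it is attained.
Therefore inf(S) = -1/2.

-1/2


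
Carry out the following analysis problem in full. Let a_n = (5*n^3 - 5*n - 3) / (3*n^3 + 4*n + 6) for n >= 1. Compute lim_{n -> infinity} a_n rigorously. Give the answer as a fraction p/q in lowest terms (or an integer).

Divide numerator and denominator by n^3, the highest power:
numerator / n^3 = 5 - 5/n^2 - 3/n^3
denominator / n^3 = 3 + 4/n^2 + 6/n^3
As n -> infinity, all terms of the form c/n^k (k >= 1) tend to 0.
So numerator / n^3 -> 5 and denominator / n^3 -> 3.
Therefore lim a_n = 5/3.

5/3


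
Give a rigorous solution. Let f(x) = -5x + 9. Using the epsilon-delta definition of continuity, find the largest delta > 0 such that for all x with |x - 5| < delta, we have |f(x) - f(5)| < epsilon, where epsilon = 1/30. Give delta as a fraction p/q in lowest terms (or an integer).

We compute f(5) = -5*(5) + 9 = -16.
|f(x) - f(5)| = |-5x + 9 - (-16)| = |-5(x - 5)| = 5|x - 5|.
We need 5|x - 5| < 1/30, i.e. |x - 5| < 1/30 / 5 = 1/150.
So any delta <= 1/150 works. Conversely, if delta > 1/150, then x = 5 + 1/150 satisfies |x - 5| = 1/150 < delta but |f(x) - f(5)| = 5 * 1/150 = 1/30, which is not < 1/30; so no larger delta works.
Hence the largest such delta is 1/150.

1/150


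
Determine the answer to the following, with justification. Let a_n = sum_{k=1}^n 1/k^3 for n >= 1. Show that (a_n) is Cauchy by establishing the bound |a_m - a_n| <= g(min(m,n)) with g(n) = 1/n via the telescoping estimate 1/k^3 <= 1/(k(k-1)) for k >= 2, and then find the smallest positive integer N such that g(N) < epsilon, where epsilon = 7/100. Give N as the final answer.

For m > n >= 1: |a_m - a_n| = sum_{k=n+1}^m 1/k^3.
Use 1/k^3 <= 1/(k(k-1)) = 1/(k-1) - 1/k for k >= 2 (which holds since k^3 >= k^2 >= k(k-1) for k >= 2):
sum_{k=n+1}^m 1/k^3 <= sum_{k=n+1}^m (1/(k-1) - 1/k) = 1/n - 1/m <= 1/n.
By symmetry the same bound holds with n,m swapped, so |a_m - a_n| <= 1/min(m,n) = g(min(m,n)). Since g(n) -> 0, (a_n) is Cauchy.
Now solve g(N) < 7/100: 1/N < 7/100 <=> N > 1/(7/100) = 100/7.
The smallest integer strictly greater than 100/7 is N = 15.
Check: g(15) = 1/15 < 7/100; g(14) = 1/14 >= 7/100. So N = 15.

15


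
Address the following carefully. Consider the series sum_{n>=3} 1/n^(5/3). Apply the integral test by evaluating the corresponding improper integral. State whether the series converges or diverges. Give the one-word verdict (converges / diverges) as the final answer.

Let f(x) = x^(-5/3). Then f is positive, continuous, and decreasing on [3, infinity), so the integral test applies.
Compute the improper integral int_{3}^infinity f(x) dx:
  antiderivative F(x) = -3/(2*x^(2/3)).
  As x -> infinity, F(x) -> 0 (since p = 5/3 > 1).
  So int = F(infinity) - F(3) = 0 - (-3^(1/3)/2) = 3^(1/3)/2.
  Finite, so by the integral test, the series converges.

converges


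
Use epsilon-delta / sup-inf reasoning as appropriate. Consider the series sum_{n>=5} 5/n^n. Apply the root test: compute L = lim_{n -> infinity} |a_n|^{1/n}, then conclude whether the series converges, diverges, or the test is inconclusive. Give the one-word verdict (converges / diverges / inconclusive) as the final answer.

Let a_n denote the general term. Form |a_n|^(1/n) and simplify:
|a_n|^(1/n) = 5^(1/n)/n
Take the limit as n -> infinity: L = 0.
Since L = 0 < 1, the root test implies convergence.

converges


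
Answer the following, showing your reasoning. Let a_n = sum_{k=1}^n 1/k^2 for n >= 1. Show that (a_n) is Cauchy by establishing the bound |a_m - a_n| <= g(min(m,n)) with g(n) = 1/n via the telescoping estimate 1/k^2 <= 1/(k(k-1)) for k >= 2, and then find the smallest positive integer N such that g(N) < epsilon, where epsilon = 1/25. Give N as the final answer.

For m > n >= 1: |a_m - a_n| = sum_{k=n+1}^m 1/k^2.
Use 1/k^2 <= 1/(k(k-1)) = 1/(k-1) - 1/k for k >= 2:
sum_{k=n+1}^m 1/k^2 <= sum_{k=n+1}^m (1/(k-1) - 1/k) = 1/n - 1/m <= 1/n.
By symmetry the same bound holds with n,m swapped, so |a_m - a_n| <= 1/min(m,n) = g(min(m,n)). Since g(n) -> 0, (a_n) is Cauchy.
Now solve g(N) < 1/25: 1/N < 1/25 <=> N > 1/(1/25) = 25.
The smallest integer strictly greater than 25 is N = 26.
Check: g(26) = 1/26 < 1/25; g(25) = 1/25 >= 1/25. So N = 26.

26


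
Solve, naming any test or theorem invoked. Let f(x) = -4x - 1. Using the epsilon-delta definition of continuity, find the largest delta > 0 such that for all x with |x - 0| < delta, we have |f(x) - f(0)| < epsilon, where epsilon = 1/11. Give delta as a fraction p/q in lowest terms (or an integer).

We compute f(0) = -4*(0) - 1 = -1.
|f(x) - f(0)| = |-4x - 1 - (-1)| = |-4(x - 0)| = 4|x - 0|.
We need 4|x - 0| < 1/11, i.e. |x - 0| < 1/11 / 4 = 1/44.
So any delta <= 1/44 works. Conversely, if delta > 1/44, then x = 0 + 1/44 satisfies |x - 0| = 1/44 < delta but |f(x) - f(0)| = 4 * 1/44 = 1/11, which is not < 1/11; so no larger delta works.
Hence the largest such delta is 1/44.

1/44


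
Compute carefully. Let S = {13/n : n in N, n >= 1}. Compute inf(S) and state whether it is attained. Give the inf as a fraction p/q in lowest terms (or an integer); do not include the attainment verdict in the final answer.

Analysis:
- Values: 13, 13/2, 13/3, 13/4, ... strictly decreasing.
- The maximum is 13 (n=1); sup = 13 (attained).
- The set is bounded below by 0; 13/n -> 0 so 0 is the greatest lower bound.
- 0 is not in the set, so inf = 0 is not attained.
Conclusion: inf(S) = 0, not attained in S.

0


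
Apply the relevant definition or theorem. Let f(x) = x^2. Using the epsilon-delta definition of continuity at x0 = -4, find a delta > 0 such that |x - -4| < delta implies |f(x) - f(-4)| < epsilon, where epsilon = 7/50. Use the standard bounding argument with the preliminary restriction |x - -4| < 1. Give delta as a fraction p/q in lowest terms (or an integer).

Factor: |x^2 - (-4)^2| = |x - -4| * |x + -4|.
Impose |x - -4| < 1 first. Then |x + -4| = |(x - -4) + 2*(-4)| <= |x - -4| + 2*|-4| < 1 + 8 = 9.
So |x^2 - (-4)^2| < delta * 9.
We need delta * 9 <= 7/50, i.e. delta <= 7/50/9 = 7/450.
Since 7/450 < 1, this is tighter than 1; take delta = 7/450.
So delta = 7/450 works.

7/450


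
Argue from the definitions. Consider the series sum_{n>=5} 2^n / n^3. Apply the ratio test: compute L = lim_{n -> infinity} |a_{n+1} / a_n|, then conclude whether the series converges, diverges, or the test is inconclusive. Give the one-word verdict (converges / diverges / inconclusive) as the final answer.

Let a_n denote the general term. Form the ratio a_{n+1}/a_n and simplify:
a_{n+1}/a_n = 2*n^3/(n + 1)^3
Take the limit as n -> infinity: L = 2.
Since L = 2 > 1 (or L = infinity), the ratio test implies the series diverges.

diverges


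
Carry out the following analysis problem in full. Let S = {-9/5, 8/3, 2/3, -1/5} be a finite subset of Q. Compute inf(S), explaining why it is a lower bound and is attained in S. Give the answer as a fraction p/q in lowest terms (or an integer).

S is finite, so inf(S) = min(S).
Sorted increasing:
-9/5, -1/5, 2/3, 8/3
The extremum is -9/5.
For every x in S, x >= -9/5. And -9/5 is in S, so it is attained.
Therefore inf(S) = -9/5.

-9/5


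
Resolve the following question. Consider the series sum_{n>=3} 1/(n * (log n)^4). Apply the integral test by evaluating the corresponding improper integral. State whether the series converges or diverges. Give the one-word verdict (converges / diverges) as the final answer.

Let f(x) = 1/(x*log(x)^4). Then f is positive, continuous, and decreasing on [3, infinity), so the integral test applies.
Compute the improper integral int_{3}^infinity f(x) dx:
  antiderivative F(x) = -1/(3*log(x)^3).
  F(x) -> 0 as x -> infinity.  int = 0 - F(3) = 1/(3*log(3)^3) < infinity. By the integral test, the series converges.

converges


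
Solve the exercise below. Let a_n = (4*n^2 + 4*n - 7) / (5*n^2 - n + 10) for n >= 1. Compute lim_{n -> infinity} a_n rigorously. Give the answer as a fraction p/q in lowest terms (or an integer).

Divide numerator and denominator by n^2, the highest power:
numerator / n^2 = 4 + 4/n - 7/n^2
denominator / n^2 = 5 - 1/n + 10/n^2
As n -> infinity, all terms of the form c/n^k (k >= 1) tend to 0.
So numerator / n^2 -> 4 and denominator / n^2 -> 5.
Therefore lim a_n = 4/5.

4/5


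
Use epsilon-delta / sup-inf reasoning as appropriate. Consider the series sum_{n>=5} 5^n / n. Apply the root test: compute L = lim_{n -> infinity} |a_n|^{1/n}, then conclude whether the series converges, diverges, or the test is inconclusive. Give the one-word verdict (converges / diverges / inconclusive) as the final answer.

Let a_n denote the general term. Form |a_n|^(1/n) and simplify:
|a_n|^(1/n) = 5/n^(1/n)
Take the limit as n -> infinity: L = 5.
Since L = 5 > 1, the root test implies divergence.

diverges


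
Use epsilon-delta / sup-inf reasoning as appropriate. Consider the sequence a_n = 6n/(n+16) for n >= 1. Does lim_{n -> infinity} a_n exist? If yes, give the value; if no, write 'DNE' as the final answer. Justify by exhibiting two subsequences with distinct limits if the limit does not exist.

Examine the behaviour of a_n along subsequences.
Even-n subsequence a_{2k} = 6(2k)/(2k+16) -> 6. Odd-n subsequence a_{2k+1} = 6(2k+1)/(2k+17) -> 6. Both tend to 6, which suggests the limit is 6; verify directly.
|a_n - 6| = |6n - 6(n+16)| / (n+16) = 96/(n+16) < 96/n for every n >= 1.
Given epsilon > 0, choose a positive integer N > 96/epsilon. Then for all n >= N, |a_n - 6| < 96/n <= 96/N < epsilon.
So by the definition of the limit, lim a_n exists and equals 6.

6


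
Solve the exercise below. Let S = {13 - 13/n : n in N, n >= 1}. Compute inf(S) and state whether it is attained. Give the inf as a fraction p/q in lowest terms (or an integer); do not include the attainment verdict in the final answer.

Analysis:
- Values: 0, 13/2, 26/3, 39/4, ... strictly increasing.
- Minimum is 0 (n=1); inf = 0 (attained).
- 13 - 13/n -> 13 from below; sup = 13, not attained.
Conclusion: inf(S) = 0, attained in S.

0


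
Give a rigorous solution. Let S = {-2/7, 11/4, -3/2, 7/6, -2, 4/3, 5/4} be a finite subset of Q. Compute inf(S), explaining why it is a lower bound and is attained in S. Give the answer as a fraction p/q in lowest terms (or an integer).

S is finite, so inf(S) = min(S).
Sorted increasing:
-2, -3/2, -2/7, 7/6, 5/4, 4/3, 11/4
The extremum is -2.
For every x in S, x >= -2. And -2 is in S, so it is attained.
Therefore inf(S) = -2.

-2


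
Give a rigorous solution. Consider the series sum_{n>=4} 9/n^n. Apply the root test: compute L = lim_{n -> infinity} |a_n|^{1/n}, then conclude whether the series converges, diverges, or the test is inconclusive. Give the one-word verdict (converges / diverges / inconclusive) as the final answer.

Let a_n denote the general term. Form |a_n|^(1/n) and simplify:
|a_n|^(1/n) = 3^(2/n)/n
Take the limit as n -> infinity: L = 0.
Since L = 0 < 1, the root test implies convergence.

converges


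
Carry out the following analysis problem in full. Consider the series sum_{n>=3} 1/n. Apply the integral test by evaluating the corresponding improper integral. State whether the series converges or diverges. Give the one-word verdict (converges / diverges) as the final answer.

Let f(x) = 1/x. Then f is positive, continuous, and decreasing on [3, infinity), so the integral test applies.
Compute the improper integral int_{3}^infinity f(x) dx:
  antiderivative F(x) = log(x).
  As x -> infinity, log(x) -> infinity.
  So int = infinity - log(3) = infinity. By the integral test, the series diverges.

diverges


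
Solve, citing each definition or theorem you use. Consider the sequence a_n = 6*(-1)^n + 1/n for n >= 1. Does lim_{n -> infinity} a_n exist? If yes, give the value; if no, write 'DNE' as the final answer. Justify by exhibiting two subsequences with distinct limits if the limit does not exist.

Examine the behaviour of a_n along subsequences.
a_{2k} = 6 + 1/(2k) -> 6. a_{2k+1} = -6 + 1/(2k+1) -> -6.
Since these two subsequential limits are 6 and -6, distinct, the full sequence cannot converge (a convergent sequence has all subsequences tending to the same limit). So lim a_n does not exist.

DNE


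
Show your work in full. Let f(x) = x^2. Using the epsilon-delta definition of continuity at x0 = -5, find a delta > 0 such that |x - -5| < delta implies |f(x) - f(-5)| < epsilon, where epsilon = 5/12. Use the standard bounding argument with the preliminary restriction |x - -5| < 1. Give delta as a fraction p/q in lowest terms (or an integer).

Factor: |x^2 - (-5)^2| = |x - -5| * |x + -5|.
Impose |x - -5| < 1 first. Then |x + -5| = |(x - -5) + 2*(-5)| <= |x - -5| + 2*|-5| < 1 + 10 = 11.
So |x^2 - (-5)^2| < delta * 11.
We need delta * 11 <= 5/12, i.e. delta <= 5/12/11 = 5/132.
Since 5/132 < 1, this is tighter than 1; take delta = 5/132.
So delta = 5/132 works.

5/132


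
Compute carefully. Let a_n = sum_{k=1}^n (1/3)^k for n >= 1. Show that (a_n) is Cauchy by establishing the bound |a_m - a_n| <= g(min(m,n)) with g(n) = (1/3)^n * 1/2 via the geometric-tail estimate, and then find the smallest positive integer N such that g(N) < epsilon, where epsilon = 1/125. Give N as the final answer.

For m > n >= 1: |a_m - a_n| = sum_{k=n+1}^m (1/3)^k < sum_{k=n+1}^infinity (1/3)^k = (1/3)^(n+1) / (1 - 1/3) = (1/3)^n * (1/3) * (3/2) = (1/3)^n * 1/2.
So g(n) = (1/3)^n / 2. Since g(n) -> 0, (a_n) is Cauchy.
Now solve g(N) < 1/125: (1/3)^N / 2 < 1/125 <=> 3^N > 1 / (2 * 1/125) = 125/2.
Check powers of 3: 3^3 = 27 <= 125/2, 3^4 = 81 > 125/2.
So the smallest such N is 4. Check: g(4) = 1/(2 * 81) = 1/162 < 1/125.

4


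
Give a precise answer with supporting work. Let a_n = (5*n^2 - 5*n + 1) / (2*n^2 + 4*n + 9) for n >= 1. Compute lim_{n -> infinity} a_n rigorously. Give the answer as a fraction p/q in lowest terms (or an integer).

Divide numerator and denominator by n^2, the highest power:
numerator / n^2 = 5 - 5/n + n^(-2)
denominator / n^2 = 2 + 4/n + 9/n^2
As n -> infinity, all terms of the form c/n^k (k >= 1) tend to 0.
So numerator / n^2 -> 5 and denominator / n^2 -> 2.
Therefore lim a_n = 5/2.

5/2


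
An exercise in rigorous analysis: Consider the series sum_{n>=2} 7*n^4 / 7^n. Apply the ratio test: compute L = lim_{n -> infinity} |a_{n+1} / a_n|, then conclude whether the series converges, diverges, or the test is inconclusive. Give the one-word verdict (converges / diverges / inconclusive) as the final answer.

Let a_n denote the general term. Form the ratio a_{n+1}/a_n and simplify:
a_{n+1}/a_n = (n + 1)^4/(7*n^4)
Take the limit as n -> infinity: L = 1/7.
Since L = 1/7 < 1, the ratio test implies the series converges.

converges


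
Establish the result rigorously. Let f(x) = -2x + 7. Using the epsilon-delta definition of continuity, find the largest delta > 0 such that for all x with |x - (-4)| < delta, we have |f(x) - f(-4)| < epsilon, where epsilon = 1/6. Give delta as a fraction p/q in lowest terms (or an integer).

We compute f(-4) = -2*(-4) + 7 = 15.
|f(x) - f(-4)| = |-2x + 7 - (15)| = |-2(x - (-4))| = 2|x - (-4)|.
We need 2|x - (-4)| < 1/6, i.e. |x - (-4)| < 1/6 / 2 = 1/12.
So any delta <= 1/12 works. Conversely, if delta > 1/12, then x = -4 + 1/12 satisfies |x - (-4)| = 1/12 < delta but |f(x) - f(-4)| = 2 * 1/12 = 1/6, which is not < 1/6; so no larger delta works.
Hence the largest such delta is 1/12.

1/12


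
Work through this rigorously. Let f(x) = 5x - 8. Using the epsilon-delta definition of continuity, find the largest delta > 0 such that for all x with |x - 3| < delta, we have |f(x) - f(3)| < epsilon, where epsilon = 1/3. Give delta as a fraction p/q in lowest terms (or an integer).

We compute f(3) = 5*(3) - 8 = 7.
|f(x) - f(3)| = |5x - 8 - (7)| = |5(x - 3)| = 5|x - 3|.
We need 5|x - 3| < 1/3, i.e. |x - 3| < 1/3 / 5 = 1/15.
So any delta <= 1/15 works. Conversely, if delta > 1/15, then x = 3 + 1/15 satisfies |x - 3| = 1/15 < delta but |f(x) - f(3)| = 5 * 1/15 = 1/3, which is not < 1/3; so no larger delta works.
Hence the largest such delta is 1/15.

1/15


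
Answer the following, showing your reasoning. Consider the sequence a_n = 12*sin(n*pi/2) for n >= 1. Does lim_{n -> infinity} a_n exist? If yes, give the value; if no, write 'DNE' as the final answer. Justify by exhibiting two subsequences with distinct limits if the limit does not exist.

Examine the behaviour of a_n along subsequences.
a_{4k+1} = 12*sin(pi/2 + 2k*pi) = 12 -> 12. a_{4k+3} = 12*sin(3pi/2 + 2k*pi) = -12 -> -12.
Since these two subsequential limits are 12 and -12, distinct, the full sequence cannot converge (a convergent sequence has all subsequences tending to the same limit). So lim a_n does not exist.

DNE
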